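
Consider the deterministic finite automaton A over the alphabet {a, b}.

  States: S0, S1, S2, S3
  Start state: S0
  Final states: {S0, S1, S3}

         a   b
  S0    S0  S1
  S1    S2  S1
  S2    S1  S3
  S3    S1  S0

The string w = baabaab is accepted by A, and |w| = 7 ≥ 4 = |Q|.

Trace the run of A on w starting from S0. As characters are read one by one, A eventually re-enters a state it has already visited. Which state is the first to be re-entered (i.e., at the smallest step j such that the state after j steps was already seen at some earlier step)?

State sequence: S0 -b-> S1 -a-> S2 -a-> S1 -b-> S1 -a-> S2 -a-> S1 -b-> S1
First repeat at step 3: S1 was already visited.

The earliest repeat is at step j = 3: A is in S1, which it already visited at step i = 1.

S1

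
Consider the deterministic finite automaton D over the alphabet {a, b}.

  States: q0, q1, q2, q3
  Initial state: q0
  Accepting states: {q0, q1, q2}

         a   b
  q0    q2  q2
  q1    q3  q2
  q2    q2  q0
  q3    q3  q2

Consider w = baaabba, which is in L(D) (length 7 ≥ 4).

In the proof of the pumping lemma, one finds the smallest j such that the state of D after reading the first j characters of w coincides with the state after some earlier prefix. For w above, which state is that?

q2

State sequence: q0 -b-> q2 -a-> q2 -a-> q2 -a-> q2 -b-> q0 -b-> q2 -a-> q2
First repeat at step 2: q2 was already visited.

The earliest repeat is at step j = 2: D is in q2, which it already visited at step i = 1.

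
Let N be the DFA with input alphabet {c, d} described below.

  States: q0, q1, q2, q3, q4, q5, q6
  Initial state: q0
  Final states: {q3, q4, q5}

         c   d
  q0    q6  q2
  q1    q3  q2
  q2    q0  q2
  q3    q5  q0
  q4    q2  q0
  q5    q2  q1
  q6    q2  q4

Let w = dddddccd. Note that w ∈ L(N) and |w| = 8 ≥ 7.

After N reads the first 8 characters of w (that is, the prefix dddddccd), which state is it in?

State sequence: q0 -d-> q2 -d-> q2 -d-> q2 -d-> q2 -d-> q2 -c-> q0 -c-> q6 -d-> q4

After reading 8 characters, N is in state q4.

q4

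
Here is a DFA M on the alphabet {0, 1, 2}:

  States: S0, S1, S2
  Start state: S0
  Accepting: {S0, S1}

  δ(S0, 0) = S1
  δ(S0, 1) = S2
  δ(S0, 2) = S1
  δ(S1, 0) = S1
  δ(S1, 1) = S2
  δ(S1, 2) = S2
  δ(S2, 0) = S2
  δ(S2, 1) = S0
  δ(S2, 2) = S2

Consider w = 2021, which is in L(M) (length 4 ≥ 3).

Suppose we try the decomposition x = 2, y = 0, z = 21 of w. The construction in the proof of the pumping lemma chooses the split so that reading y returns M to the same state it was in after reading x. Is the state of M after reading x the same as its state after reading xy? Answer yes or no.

State sequence: S0 -2-> S1 -0-> S1

After x (step 1): S1. After xy (step 2): S1.
They match, so y = 0 drives M around a cycle from S1 back to itself; pumping y any number of times keeps M in S1 before reading z, and xyⁱz ∈ L(M) for every i ≥ 0.

yes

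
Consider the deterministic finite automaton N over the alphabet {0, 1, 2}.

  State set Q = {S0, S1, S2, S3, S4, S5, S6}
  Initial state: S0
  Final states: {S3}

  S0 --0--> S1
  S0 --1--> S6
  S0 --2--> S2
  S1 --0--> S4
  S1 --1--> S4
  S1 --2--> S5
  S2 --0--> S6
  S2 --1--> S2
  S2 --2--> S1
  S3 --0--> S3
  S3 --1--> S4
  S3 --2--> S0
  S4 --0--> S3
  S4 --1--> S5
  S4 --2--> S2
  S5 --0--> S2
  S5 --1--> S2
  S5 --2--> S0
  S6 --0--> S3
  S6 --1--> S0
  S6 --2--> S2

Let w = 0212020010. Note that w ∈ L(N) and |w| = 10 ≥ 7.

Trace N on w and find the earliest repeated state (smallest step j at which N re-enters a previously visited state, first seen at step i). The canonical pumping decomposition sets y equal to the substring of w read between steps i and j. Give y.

212

State sequence: S0 -0-> S1 -2-> S5 -1-> S2 -2-> S1 -0-> S4 -2-> S2 -0-> S6 -0-> S3 -1-> S4 -0-> S3
First repeat at step 4: S1 was already visited.

So i = 1, j = 4, giving x = w[0:1] = 0, y = w[1:4] = 212, z = w[4:10] = 020010.
Check: |xy| = 4 ≤ 7 and |y| = 3 ≥ 1. Reading y takes N from S1 back to S1, so every xyⁱz is accepted.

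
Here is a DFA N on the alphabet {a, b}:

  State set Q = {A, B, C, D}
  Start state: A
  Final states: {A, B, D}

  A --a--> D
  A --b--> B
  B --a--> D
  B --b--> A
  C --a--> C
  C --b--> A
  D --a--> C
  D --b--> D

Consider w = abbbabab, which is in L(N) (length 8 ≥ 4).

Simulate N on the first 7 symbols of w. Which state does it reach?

D

Run of N on the first 7 characters of w = a b b b a b a:
  step 0: A  (start)
  step 1: D  (read a: A→D)
  step 2: D  (read b: D→D)
  step 3: D  (read b: D→D)
  step 4: D  (read b: D→D)
  step 5: C  (read a: D→C)
  step 6: A  (read b: C→A)
  step 7: D  (read a: A→D)

After reading 7 characters, N is in state D.
(This kind of state-tracing is the core of the pumping-lemma construction: with 4 states, pigeonhole forces a repeat within the first 4 steps.)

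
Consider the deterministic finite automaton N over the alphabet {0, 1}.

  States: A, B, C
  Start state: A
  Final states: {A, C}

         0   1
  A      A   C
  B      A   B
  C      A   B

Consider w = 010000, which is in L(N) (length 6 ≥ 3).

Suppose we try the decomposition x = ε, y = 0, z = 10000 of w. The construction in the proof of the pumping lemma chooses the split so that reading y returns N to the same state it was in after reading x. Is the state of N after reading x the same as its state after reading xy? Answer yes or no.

yes

State sequence: A -0-> A

After x (step 0): A. After xy (step 1): A.
They match, so y = 0 drives N around a cycle from A back to itself; pumping y any number of times keeps N in A before reading z, and xyⁱz ∈ L(N) for every i ≥ 0.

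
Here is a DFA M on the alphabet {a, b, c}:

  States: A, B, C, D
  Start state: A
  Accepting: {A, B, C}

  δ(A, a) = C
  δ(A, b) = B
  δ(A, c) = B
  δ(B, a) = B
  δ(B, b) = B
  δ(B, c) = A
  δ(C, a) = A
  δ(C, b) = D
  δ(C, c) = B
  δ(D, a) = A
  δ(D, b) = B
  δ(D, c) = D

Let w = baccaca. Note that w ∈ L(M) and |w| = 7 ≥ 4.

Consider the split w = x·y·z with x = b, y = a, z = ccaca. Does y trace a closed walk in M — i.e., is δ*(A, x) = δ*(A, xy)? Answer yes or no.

State sequence: A -b-> B -a-> B

After x (step 1): B. After xy (step 2): B.
They match, so y = a drives M around a cycle from B back to itself; pumping y any number of times keeps M in B before reading z, and xyⁱz ∈ L(M) for every i ≥ 0.

yes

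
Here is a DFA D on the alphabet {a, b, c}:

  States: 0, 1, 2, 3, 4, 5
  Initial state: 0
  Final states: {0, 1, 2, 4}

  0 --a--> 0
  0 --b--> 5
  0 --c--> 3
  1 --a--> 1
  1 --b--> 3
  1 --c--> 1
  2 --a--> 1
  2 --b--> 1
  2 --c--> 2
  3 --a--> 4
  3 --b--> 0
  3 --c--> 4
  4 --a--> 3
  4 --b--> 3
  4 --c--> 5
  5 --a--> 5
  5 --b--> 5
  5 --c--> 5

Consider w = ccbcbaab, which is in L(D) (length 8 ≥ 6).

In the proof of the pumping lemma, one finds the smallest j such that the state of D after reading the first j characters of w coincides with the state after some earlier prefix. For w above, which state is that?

3

Run of D on w = c c b c b a a b:
  step 0: 0  (start)
  step 1: 3  (read c: 0→3)
  step 2: 4  (read c: 3→4)
  step 3: 3  (read b: 4→3)   ← first repeat (3 seen earlier)
  step 4: 4  (read c: 3→4)
  step 5: 3  (read b: 4→3)
  step 6: 4  (read a: 3→4)
  step 7: 3  (read a: 4→3)
  step 8: 0  (read b: 3→0)

The earliest repeat is at step j = 3: D is in 3, which it already visited at step i = 1.
Since D has 6 states, any run of length ≥ 6 visits 6+1 states, so by pigeonhole some state repeats within the first 6 steps — that repeat gives the pumpable loop.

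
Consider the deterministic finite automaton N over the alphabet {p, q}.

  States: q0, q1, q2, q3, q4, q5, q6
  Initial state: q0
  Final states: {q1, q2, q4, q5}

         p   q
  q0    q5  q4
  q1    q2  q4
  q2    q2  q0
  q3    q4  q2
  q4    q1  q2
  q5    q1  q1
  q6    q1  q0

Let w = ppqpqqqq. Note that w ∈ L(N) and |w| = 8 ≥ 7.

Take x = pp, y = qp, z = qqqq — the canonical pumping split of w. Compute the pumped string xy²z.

xy^2z = pp·qp·qp·qqqq = ppqpqpqqqq.
Reading y = qp takes N from q1 back to q1, so after x·y·y the machine is still in q1, and z then leads to the accepting state q4. Hence ppqpqpqqqq ∈ L(N).

ppqpqpqqqq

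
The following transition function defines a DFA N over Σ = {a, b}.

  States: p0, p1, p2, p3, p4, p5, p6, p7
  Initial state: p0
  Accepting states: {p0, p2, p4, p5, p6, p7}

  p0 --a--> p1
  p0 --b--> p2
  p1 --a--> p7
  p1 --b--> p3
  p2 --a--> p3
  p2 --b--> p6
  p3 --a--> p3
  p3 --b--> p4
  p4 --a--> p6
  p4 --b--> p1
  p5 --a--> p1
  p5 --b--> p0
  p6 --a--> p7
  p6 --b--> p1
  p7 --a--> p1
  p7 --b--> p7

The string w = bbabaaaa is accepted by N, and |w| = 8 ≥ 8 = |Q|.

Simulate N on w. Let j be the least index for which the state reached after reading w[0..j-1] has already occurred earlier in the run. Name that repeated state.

Run of N on w = b b a b a a a a:
  step 0: p0  (start)
  step 1: p2  (read b: p0→p2)
  step 2: p6  (read b: p2→p6)
  step 3: p7  (read a: p6→p7)
  step 4: p7  (read b: p7→p7)   ← first repeat (p7 seen earlier)
  step 5: p1  (read a: p7→p1)
  step 6: p7  (read a: p1→p7)
  step 7: p1  (read a: p7→p1)
  step 8: p7  (read a: p1→p7)

The earliest repeat is at step j = 4: N is in p7, which it already visited at step i = 3.

p7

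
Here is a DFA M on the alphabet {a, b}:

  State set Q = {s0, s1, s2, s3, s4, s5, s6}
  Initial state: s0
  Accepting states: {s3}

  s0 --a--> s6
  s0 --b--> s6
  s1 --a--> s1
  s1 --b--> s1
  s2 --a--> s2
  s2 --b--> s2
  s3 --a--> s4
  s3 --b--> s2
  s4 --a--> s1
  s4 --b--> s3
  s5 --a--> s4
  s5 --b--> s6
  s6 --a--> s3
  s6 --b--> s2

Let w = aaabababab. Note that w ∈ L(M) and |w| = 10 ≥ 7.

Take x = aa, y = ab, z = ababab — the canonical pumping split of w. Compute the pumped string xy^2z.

xy^2z = aa·ab·ab·ababab = aaababababab.
Reading y = ab takes M from s3 back to s3, so after x·y·y the machine is still in s3, and z then leads to the accepting state s3. Hence aaababababab ∈ L(M).

aaababababab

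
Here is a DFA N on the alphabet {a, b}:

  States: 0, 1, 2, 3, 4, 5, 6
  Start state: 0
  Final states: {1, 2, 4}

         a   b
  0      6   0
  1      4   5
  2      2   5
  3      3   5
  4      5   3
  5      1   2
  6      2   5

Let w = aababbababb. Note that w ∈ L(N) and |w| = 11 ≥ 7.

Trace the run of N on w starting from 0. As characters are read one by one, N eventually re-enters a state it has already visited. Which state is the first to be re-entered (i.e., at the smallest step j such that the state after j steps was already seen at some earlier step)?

5

Run of N on w = a a b a b b a b a b b:
  step 0: 0  (start)
  step 1: 6  (read a: 0→6)
  step 2: 2  (read a: 6→2)
  step 3: 5  (read b: 2→5)
  step 4: 1  (read a: 5→1)
  step 5: 5  (read b: 1→5)   ← first repeat (5 seen earlier)
  step 6: 2  (read b: 5→2)
  step 7: 2  (read a: 2→2)
  step 8: 5  (read b: 2→5)
  step 9: 1  (read a: 5→1)
  step 10: 5  (read b: 1→5)
  step 11: 2  (read b: 5→2)

The earliest repeat is at step j = 5: N is in 5, which it already visited at step i = 3.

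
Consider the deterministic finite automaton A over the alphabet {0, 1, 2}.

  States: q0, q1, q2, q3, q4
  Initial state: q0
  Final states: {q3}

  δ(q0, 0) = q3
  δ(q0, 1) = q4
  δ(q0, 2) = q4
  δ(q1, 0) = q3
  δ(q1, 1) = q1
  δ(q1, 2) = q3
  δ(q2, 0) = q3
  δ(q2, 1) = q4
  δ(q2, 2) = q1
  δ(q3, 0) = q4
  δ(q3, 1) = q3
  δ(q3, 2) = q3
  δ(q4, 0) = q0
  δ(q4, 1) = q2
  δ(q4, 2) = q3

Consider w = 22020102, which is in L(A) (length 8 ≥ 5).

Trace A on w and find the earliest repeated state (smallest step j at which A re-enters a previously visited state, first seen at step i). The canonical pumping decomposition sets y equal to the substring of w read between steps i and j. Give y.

20

Run of A on w = 2 2 0 2 0 1 0 2:
  step 0: q0  (start)
  step 1: q4  (read 2: q0→q4)
  step 2: q3  (read 2: q4→q3)
  step 3: q4  (read 0: q3→q4)   ← first repeat (q4 seen earlier)
  step 4: q3  (read 2: q4→q3)
  step 5: q4  (read 0: q3→q4)
  step 6: q2  (read 1: q4→q2)
  step 7: q3  (read 0: q2→q3)
  step 8: q3  (read 2: q3→q3)

So i = 1, j = 3, giving x = w[0:1] = 2, y = w[1:3] = 20, z = w[3:8] = 20102.
Check: |xy| = 3 ≤ 5 and |y| = 2 ≥ 1. Reading y takes A from q4 back to q4, so every xyⁱz is accepted.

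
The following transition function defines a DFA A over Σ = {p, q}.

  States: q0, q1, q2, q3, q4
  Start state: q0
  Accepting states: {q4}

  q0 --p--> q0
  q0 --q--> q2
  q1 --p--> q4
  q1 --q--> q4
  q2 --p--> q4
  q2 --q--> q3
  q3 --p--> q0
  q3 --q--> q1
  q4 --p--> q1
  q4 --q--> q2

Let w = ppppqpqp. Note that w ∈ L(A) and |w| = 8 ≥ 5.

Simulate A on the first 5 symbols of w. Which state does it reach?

State sequence: q0 -p-> q0 -p-> q0 -p-> q0 -p-> q0 -q-> q2

After reading 5 characters, A is in state q2.

q2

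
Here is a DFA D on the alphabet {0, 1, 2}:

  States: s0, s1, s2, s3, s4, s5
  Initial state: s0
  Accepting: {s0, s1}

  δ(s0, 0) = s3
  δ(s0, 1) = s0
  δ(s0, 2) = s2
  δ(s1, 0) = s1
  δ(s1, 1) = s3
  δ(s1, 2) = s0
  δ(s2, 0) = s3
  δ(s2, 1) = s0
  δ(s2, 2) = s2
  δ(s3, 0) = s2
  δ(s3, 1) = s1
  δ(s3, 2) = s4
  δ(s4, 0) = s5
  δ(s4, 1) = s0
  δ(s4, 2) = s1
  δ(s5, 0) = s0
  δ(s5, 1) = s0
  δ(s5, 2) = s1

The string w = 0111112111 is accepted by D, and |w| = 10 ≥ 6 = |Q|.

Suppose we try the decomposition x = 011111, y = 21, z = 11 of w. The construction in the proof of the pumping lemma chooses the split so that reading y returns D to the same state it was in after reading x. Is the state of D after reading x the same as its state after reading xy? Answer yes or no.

no

Run of D on the first 8 characters of w = 0 1 1 1 1 1 2 1:
  step 0: s0  (start)
  step 1: s3  (read 0: s0→s3)
  step 2: s1  (read 1: s3→s1)
  step 3: s3  (read 1: s1→s3)
  step 4: s1  (read 1: s3→s1)
  step 5: s3  (read 1: s1→s3)
  step 6: s1  (read 1: s3→s1)
  step 7: s0  (read 2: s1→s0)
  step 8: s0  (read 1: s0→s0)

After x (step 6): s1. After xy (step 8): s0.
They differ (s1 ≠ s0), so y is not a cycle from the state after x; this split is not the one the pumping-lemma construction produces, and pumping y need not keep the string in L(D).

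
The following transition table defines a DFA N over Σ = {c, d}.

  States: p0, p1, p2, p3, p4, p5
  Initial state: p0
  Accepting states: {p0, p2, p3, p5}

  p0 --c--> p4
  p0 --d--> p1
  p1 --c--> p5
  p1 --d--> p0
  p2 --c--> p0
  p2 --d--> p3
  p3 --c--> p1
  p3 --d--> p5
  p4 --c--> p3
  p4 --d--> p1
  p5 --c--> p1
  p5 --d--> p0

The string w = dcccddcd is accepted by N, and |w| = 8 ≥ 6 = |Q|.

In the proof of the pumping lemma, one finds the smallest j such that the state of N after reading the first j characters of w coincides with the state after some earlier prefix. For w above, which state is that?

State sequence: p0 -d-> p1 -c-> p5 -c-> p1 -c-> p5 -d-> p0 -d-> p1 -c-> p5 -d-> p0
First repeat at step 3: p1 was already visited.

The earliest repeat is at step j = 3: N is in p1, which it already visited at step i = 1.
Pumping length from the standard proof: p = 6 (the number of states). The repeated state found above gives |xy| = j ≤ 6 and |y| = j − i ≥ 1.

p1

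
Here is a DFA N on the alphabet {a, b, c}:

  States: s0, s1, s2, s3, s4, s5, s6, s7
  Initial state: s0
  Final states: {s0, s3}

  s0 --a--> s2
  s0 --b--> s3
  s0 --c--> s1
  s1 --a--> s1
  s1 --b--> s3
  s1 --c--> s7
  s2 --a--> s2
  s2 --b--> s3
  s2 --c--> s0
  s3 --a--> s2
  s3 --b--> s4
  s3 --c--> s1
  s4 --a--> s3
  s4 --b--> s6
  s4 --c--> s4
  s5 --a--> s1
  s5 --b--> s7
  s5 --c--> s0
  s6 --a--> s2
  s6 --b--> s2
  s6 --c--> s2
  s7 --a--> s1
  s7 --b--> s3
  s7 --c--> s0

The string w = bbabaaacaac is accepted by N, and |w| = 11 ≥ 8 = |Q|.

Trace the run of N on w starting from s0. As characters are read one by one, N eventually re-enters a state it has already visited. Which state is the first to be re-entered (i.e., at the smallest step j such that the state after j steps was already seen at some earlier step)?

s3

State sequence: s0 -b-> s3 -b-> s4 -a-> s3 -b-> s4 -a-> s3 -a-> s2 -a-> s2 -c-> s0 -a-> s2 -a-> s2 -c-> s0
First repeat at step 3: s3 was already visited.

The earliest repeat is at step j = 3: N is in s3, which it already visited at step i = 1.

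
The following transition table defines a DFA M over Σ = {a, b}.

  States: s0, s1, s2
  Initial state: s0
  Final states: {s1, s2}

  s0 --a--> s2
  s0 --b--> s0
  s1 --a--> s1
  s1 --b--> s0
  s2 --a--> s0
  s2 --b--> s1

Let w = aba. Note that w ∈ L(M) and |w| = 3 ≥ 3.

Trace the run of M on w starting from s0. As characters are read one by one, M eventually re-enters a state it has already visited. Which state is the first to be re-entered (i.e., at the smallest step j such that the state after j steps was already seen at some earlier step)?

Run of M on w = a b a:
  step 0: s0  (start)
  step 1: s2  (read a: s0→s2)
  step 2: s1  (read b: s2→s1)
  step 3: s1  (read a: s1→s1)   ← first repeat (s1 seen earlier)

The earliest repeat is at step j = 3: M is in s1, which it already visited at step i = 2.
With |Q| = 3, pigeonhole forces a state repeat no later than step 3; the substring read between the first and second visits to that state can be pumped.

s1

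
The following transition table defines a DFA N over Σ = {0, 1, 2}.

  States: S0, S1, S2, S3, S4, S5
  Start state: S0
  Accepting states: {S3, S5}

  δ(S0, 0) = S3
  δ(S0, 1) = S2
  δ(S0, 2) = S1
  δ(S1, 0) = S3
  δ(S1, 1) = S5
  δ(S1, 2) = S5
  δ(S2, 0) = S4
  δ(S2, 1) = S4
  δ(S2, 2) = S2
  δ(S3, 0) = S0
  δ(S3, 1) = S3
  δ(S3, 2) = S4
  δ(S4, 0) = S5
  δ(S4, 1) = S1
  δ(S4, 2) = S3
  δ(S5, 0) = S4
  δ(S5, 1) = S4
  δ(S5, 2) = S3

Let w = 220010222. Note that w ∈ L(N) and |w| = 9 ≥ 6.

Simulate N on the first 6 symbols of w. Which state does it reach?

S5

Run of N on the first 6 characters of w = 2 2 0 0 1 0:
  step 0: S0  (start)
  step 1: S1  (read 2: S0→S1)
  step 2: S5  (read 2: S1→S5)
  step 3: S4  (read 0: S5→S4)
  step 4: S5  (read 0: S4→S5)
  step 5: S4  (read 1: S5→S4)
  step 6: S5  (read 0: S4→S5)

After reading 6 characters, N is in state S5.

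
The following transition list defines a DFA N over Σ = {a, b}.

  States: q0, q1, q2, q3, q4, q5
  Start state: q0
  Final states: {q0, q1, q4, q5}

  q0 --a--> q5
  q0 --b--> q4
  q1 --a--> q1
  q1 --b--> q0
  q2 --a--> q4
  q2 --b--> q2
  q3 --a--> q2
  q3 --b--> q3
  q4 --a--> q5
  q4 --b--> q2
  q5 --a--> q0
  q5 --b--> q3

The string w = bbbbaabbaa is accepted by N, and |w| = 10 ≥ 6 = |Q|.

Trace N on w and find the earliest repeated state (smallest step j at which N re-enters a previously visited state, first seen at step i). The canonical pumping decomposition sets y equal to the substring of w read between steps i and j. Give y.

Run of N on w = b b b b a a b b a a:
  step 0: q0  (start)
  step 1: q4  (read b: q0→q4)
  step 2: q2  (read b: q4→q2)
  step 3: q2  (read b: q2→q2)   ← first repeat (q2 seen earlier)
  step 4: q2  (read b: q2→q2)
  step 5: q4  (read a: q2→q4)
  step 6: q5  (read a: q4→q5)
  step 7: q3  (read b: q5→q3)
  step 8: q3  (read b: q3→q3)
  step 9: q2  (read a: q3→q2)
  step 10: q4  (read a: q2→q4)

So i = 2, j = 3, giving x = w[0:2] = bb, y = w[2:3] = b, z = w[3:10] = baabbaa.
Check: |xy| = 3 ≤ 6 and |y| = 1 ≥ 1. Reading y takes N from q2 back to q2, so every xyⁱz is accepted.
With |Q| = 6, pigeonhole forces a state repeat no later than step 6; the substring read between the first and second visits to that state can be pumped.

b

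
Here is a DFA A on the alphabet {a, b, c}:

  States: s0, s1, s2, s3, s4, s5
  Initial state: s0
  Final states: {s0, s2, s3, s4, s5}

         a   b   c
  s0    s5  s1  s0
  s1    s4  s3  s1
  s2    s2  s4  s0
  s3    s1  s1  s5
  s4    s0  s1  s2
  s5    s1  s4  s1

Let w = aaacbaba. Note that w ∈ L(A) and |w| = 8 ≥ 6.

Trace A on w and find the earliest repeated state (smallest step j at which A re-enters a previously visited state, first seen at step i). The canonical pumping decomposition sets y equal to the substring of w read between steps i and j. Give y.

State sequence: s0 -a-> s5 -a-> s1 -a-> s4 -c-> s2 -b-> s4 -a-> s0 -b-> s1 -a-> s4
First repeat at step 5: s4 was already visited.

So i = 3, j = 5, giving x = w[0:3] = aaa, y = w[3:5] = cb, z = w[5:8] = aba.
Check: |xy| = 5 ≤ 6 and |y| = 2 ≥ 1. Reading y takes A from s4 back to s4, so every xyⁱz is accepted.

cb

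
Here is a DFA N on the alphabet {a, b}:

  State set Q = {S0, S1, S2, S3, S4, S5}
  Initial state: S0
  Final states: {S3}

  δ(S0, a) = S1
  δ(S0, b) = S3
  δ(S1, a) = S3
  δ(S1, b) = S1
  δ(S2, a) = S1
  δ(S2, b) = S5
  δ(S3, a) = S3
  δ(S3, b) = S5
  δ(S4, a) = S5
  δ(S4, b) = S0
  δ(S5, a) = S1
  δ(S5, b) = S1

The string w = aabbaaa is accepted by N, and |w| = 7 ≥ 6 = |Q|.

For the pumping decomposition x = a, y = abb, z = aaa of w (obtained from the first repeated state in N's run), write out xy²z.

aabbabbaaa

xy^2z = a·abb·abb·aaa = aabbabbaaa.
Reading y = abb takes N from S1 back to S1, so after x·y·y the machine is still in S1, and z then leads to the accepting state S3. Hence aabbabbaaa ∈ L(N).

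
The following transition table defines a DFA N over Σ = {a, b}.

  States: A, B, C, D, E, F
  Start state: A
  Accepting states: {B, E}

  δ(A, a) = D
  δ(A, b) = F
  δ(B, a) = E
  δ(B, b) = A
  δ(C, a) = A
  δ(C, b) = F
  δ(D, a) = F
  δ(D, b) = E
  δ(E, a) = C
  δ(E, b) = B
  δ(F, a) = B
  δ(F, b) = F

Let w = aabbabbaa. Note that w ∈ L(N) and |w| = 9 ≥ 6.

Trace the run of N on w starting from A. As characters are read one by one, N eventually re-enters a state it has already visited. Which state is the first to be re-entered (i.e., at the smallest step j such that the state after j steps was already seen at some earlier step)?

F

Run of N on w = a a b b a b b a a:
  step 0: A  (start)
  step 1: D  (read a: A→D)
  step 2: F  (read a: D→F)
  step 3: F  (read b: F→F)   ← first repeat (F seen earlier)
  step 4: F  (read b: F→F)
  step 5: B  (read a: F→B)
  step 6: A  (read b: B→A)
  step 7: F  (read b: A→F)
  step 8: B  (read a: F→B)
  step 9: E  (read a: B→E)

The earliest repeat is at step j = 3: N is in F, which it already visited at step i = 2.
Pumping length from the standard proof: p = 6 (the number of states). The repeated state found above gives |xy| = j ≤ 6 and |y| = j − i ≥ 1.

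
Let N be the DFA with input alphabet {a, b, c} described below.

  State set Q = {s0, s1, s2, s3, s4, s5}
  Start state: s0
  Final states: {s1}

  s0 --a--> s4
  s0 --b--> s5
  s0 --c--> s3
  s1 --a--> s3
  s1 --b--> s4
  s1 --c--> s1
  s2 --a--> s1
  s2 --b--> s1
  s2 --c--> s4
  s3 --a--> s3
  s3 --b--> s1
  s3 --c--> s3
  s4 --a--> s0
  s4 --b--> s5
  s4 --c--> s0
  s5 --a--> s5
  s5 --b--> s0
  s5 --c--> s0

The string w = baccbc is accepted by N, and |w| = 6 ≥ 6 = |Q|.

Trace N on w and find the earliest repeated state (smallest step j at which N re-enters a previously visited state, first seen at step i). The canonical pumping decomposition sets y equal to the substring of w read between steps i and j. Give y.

State sequence: s0 -b-> s5 -a-> s5 -c-> s0 -c-> s3 -b-> s1 -c-> s1
First repeat at step 2: s5 was already visited.

So i = 1, j = 2, giving x = w[0:1] = b, y = w[1:2] = a, z = w[2:6] = ccbc.
Check: |xy| = 2 ≤ 6 and |y| = 1 ≥ 1. Reading y takes N from s5 back to s5, so every xyⁱz is accepted.

a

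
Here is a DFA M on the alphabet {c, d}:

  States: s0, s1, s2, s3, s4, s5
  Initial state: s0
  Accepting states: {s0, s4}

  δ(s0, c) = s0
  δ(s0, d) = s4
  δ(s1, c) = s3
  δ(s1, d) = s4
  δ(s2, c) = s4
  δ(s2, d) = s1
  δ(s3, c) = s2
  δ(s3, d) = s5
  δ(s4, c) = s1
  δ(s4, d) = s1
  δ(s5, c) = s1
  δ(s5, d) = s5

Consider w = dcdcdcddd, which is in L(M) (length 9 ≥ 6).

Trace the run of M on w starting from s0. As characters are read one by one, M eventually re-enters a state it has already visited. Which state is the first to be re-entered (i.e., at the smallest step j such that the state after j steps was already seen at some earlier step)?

Run of M on w = d c d c d c d d d:
  step 0: s0  (start)
  step 1: s4  (read d: s0→s4)
  step 2: s1  (read c: s4→s1)
  step 3: s4  (read d: s1→s4)   ← first repeat (s4 seen earlier)
  step 4: s1  (read c: s4→s1)
  step 5: s4  (read d: s1→s4)
  step 6: s1  (read c: s4→s1)
  step 7: s4  (read d: s1→s4)
  step 8: s1  (read d: s4→s1)
  step 9: s4  (read d: s1→s4)

The earliest repeat is at step j = 3: M is in s4, which it already visited at step i = 1.
With |Q| = 6, pigeonhole forces a state repeat no later than step 6; the substring read between the first and second visits to that state can be pumped.

s4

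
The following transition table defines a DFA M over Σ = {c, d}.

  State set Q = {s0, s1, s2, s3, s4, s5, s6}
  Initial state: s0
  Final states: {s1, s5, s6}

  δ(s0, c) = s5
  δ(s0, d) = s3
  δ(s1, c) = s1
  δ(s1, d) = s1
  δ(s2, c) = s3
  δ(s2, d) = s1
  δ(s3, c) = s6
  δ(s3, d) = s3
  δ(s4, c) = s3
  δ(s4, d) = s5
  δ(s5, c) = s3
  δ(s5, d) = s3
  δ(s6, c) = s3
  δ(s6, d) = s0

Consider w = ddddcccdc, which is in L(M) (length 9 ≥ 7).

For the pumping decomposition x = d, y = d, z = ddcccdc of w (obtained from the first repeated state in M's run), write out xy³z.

ddddddcccdc

xy^3z = d·d·d·d·ddcccdc = ddddddcccdc.
Reading y = d takes M from s3 back to s3, so after x·y·y·y the machine is still in s3, and z then leads to the accepting state s5. Hence ddddddcccdc ∈ L(M).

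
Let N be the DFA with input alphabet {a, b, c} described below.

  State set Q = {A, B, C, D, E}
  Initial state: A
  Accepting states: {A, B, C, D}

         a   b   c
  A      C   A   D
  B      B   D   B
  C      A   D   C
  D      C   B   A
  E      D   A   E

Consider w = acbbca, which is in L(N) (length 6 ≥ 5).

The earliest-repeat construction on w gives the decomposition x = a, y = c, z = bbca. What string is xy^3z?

acccbbca

xy^3z = a·c·c·c·bbca = acccbbca.
Reading y = c takes N from C back to C, so after x·y·y·y the machine is still in C, and z then leads to the accepting state B. Hence acccbbca ∈ L(N).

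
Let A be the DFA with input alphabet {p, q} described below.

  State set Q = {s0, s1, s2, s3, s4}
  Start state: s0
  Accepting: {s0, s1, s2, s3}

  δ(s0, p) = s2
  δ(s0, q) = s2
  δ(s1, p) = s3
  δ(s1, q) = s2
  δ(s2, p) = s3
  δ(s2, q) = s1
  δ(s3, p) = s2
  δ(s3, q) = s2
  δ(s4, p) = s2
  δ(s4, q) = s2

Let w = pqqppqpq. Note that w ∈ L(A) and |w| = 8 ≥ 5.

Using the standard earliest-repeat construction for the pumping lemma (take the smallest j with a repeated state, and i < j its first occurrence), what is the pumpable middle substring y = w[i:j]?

qq

Run of A on w = p q q p p q p q:
  step 0: s0  (start)
  step 1: s2  (read p: s0→s2)
  step 2: s1  (read q: s2→s1)
  step 3: s2  (read q: s1→s2)   ← first repeat (s2 seen earlier)
  step 4: s3  (read p: s2→s3)
  step 5: s2  (read p: s3→s2)
  step 6: s1  (read q: s2→s1)
  step 7: s3  (read p: s1→s3)
  step 8: s2  (read q: s3→s2)

So i = 1, j = 3, giving x = w[0:1] = p, y = w[1:3] = qq, z = w[3:8] = ppqpq.
Check: |xy| = 3 ≤ 5 and |y| = 2 ≥ 1. Reading y takes A from s2 back to s2, so every xyⁱz is accepted.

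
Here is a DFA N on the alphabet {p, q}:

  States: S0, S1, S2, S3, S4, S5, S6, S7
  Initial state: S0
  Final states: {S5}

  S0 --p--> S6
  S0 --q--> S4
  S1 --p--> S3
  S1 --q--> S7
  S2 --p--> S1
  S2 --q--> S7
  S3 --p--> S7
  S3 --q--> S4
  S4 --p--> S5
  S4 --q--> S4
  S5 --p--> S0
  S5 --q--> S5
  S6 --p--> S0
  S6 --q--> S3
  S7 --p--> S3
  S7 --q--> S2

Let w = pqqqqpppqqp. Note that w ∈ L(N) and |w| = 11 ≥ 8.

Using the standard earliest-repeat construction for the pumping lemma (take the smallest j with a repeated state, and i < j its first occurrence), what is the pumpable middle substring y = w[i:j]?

Run of N on w = p q q q q p p p q q p:
  step 0: S0  (start)
  step 1: S6  (read p: S0→S6)
  step 2: S3  (read q: S6→S3)
  step 3: S4  (read q: S3→S4)
  step 4: S4  (read q: S4→S4)   ← first repeat (S4 seen earlier)
  step 5: S4  (read q: S4→S4)
  step 6: S5  (read p: S4→S5)
  step 7: S0  (read p: S5→S0)
  step 8: S6  (read p: S0→S6)
  step 9: S3  (read q: S6→S3)
  step 10: S4  (read q: S3→S4)
  step 11: S5  (read p: S4→S5)

So i = 3, j = 4, giving x = w[0:3] = pqq, y = w[3:4] = q, z = w[4:11] = qpppqqp.
Check: |xy| = 4 ≤ 8 and |y| = 1 ≥ 1. Reading y takes N from S4 back to S4, so every xyⁱz is accepted.
Since N has 8 states, any run of length ≥ 8 visits 8+1 states, so by pigeonhole some state repeats within the first 8 steps — that repeat gives the pumpable loop.

q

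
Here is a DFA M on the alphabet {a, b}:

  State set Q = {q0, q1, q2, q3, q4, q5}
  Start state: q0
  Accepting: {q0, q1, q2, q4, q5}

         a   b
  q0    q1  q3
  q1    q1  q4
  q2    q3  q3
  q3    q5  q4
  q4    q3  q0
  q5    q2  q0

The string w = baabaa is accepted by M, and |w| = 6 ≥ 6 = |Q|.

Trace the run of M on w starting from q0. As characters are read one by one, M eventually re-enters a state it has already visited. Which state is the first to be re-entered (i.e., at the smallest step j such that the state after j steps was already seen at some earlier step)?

Run of M on w = b a a b a a:
  step 0: q0  (start)
  step 1: q3  (read b: q0→q3)
  step 2: q5  (read a: q3→q5)
  step 3: q2  (read a: q5→q2)
  step 4: q3  (read b: q2→q3)   ← first repeat (q3 seen earlier)
  step 5: q5  (read a: q3→q5)
  step 6: q2  (read a: q5→q2)

The earliest repeat is at step j = 4: M is in q3, which it already visited at step i = 1.
The DFA has 6 states, so the proof of the pumping lemma guarantees a repeated state among the first 6+1 visited; the segment between the two visits is the pumpable y.

q3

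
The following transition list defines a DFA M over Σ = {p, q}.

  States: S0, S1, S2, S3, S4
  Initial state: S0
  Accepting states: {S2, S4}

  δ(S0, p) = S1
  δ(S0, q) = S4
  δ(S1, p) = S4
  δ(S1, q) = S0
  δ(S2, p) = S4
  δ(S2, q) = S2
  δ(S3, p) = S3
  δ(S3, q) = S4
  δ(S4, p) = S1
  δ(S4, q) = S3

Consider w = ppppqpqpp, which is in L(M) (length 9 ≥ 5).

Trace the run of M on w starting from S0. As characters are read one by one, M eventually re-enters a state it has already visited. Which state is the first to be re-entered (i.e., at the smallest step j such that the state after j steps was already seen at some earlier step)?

S1

State sequence: S0 -p-> S1 -p-> S4 -p-> S1 -p-> S4 -q-> S3 -p-> S3 -q-> S4 -p-> S1 -p-> S4
First repeat at step 3: S1 was already visited.

The earliest repeat is at step j = 3: M is in S1, which it already visited at step i = 1.
Pumping length from the standard proof: p = 5 (the number of states). The repeated state found above gives |xy| = j ≤ 5 and |y| = j − i ≥ 1.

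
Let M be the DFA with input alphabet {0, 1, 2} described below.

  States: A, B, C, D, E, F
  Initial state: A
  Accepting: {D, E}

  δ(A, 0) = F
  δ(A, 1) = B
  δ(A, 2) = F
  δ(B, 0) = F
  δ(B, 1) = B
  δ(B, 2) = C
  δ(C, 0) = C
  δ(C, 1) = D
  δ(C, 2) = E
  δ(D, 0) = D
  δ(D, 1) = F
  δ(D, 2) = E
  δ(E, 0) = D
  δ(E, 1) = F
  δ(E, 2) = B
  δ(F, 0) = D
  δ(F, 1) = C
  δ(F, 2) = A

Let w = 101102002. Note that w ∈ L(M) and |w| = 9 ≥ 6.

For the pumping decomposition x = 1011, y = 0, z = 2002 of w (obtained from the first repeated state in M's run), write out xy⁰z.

10112002

xy⁰z = xz = 1011·2002 = 10112002.
Reading y = 0 takes M from D back to D, so after x the machine is still in D, and z then leads to the accepting state E. Hence 10112002 ∈ L(M).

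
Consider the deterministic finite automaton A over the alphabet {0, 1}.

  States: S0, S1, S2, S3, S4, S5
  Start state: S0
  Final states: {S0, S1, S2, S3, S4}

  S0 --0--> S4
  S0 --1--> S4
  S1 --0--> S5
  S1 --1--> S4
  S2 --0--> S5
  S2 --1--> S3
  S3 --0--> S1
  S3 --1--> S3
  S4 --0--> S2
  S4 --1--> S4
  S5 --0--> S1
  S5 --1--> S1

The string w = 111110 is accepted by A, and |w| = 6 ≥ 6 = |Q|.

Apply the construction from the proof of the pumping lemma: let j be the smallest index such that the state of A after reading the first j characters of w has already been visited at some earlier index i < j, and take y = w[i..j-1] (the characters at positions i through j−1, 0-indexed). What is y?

State sequence: S0 -1-> S4 -1-> S4 -1-> S4 -1-> S4 -1-> S4 -0-> S2
First repeat at step 2: S4 was already visited.

So i = 1, j = 2, giving x = w[0:1] = 1, y = w[1:2] = 1, z = w[2:6] = 1110.
Check: |xy| = 2 ≤ 6 and |y| = 1 ≥ 1. Reading y takes A from S4 back to S4, so every xyⁱz is accepted.
With |Q| = 6, pigeonhole forces a state repeat no later than step 6; the substring read between the first and second visits to that state can be pumped.

1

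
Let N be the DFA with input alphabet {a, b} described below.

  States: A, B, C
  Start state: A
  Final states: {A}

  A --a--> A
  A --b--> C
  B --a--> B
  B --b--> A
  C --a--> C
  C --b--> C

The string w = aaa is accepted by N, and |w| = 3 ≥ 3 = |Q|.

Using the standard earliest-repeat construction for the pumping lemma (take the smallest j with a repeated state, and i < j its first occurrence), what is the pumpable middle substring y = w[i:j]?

a

State sequence: A -a-> A -a-> A -a-> A
First repeat at step 1: A was already visited.

So i = 0, j = 1, giving x = w[0:0] = ε, y = w[0:1] = a, z = w[1:3] = aa.
Check: |xy| = 1 ≤ 3 and |y| = 1 ≥ 1. Reading y takes N from A back to A, so every xyⁱz is accepted.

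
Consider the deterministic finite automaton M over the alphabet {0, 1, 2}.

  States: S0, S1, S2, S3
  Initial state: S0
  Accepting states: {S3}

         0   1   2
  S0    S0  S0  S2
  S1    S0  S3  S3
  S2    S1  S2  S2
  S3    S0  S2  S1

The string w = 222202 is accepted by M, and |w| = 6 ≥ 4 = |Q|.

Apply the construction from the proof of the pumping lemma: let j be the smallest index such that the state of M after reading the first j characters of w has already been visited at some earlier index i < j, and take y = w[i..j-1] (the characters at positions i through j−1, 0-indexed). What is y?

Run of M on w = 2 2 2 2 0 2:
  step 0: S0  (start)
  step 1: S2  (read 2: S0→S2)
  step 2: S2  (read 2: S2→S2)   ← first repeat (S2 seen earlier)
  step 3: S2  (read 2: S2→S2)
  step 4: S2  (read 2: S2→S2)
  step 5: S1  (read 0: S2→S1)
  step 6: S3  (read 2: S1→S3)

So i = 1, j = 2, giving x = w[0:1] = 2, y = w[1:2] = 2, z = w[2:6] = 2202.
Check: |xy| = 2 ≤ 4 and |y| = 1 ≥ 1. Reading y takes M from S2 back to S2, so every xyⁱz is accepted.
The DFA has 4 states, so the proof of the pumping lemma guarantees a repeated state among the first 4+1 visited; the segment between the two visits is the pumpable y.

2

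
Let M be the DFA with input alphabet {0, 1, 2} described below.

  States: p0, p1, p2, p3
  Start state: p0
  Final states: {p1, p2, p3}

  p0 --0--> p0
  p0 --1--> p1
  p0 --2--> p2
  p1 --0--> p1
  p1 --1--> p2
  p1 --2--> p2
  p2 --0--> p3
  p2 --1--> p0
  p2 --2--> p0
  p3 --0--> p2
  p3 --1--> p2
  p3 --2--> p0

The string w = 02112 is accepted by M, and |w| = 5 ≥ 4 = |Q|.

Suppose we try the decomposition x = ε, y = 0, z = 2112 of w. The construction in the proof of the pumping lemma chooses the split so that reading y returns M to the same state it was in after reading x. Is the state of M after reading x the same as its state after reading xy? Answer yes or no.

State sequence: p0 -0-> p0

After x (step 0): p0. After xy (step 1): p0.
They match, so y = 0 drives M around a cycle from p0 back to itself; pumping y any number of times keeps M in p0 before reading z, and xyⁱz ∈ L(M) for every i ≥ 0.

yes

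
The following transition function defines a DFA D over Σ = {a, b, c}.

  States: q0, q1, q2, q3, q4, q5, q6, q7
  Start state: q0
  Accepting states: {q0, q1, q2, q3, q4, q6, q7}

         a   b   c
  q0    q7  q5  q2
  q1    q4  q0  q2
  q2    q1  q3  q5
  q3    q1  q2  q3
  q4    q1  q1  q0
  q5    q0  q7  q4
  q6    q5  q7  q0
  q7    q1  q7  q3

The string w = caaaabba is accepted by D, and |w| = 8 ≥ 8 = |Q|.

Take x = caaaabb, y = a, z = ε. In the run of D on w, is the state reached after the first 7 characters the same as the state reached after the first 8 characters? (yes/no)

no

State sequence: q0 -c-> q2 -a-> q1 -a-> q4 -a-> q1 -a-> q4 -b-> q1 -b-> q0 -a-> q7

After x (step 7): q0. After xy (step 8): q7.
They differ (q0 ≠ q7), so y is not a cycle from the state after x; this split is not the one the pumping-lemma construction produces, and pumping y need not keep the string in L(D).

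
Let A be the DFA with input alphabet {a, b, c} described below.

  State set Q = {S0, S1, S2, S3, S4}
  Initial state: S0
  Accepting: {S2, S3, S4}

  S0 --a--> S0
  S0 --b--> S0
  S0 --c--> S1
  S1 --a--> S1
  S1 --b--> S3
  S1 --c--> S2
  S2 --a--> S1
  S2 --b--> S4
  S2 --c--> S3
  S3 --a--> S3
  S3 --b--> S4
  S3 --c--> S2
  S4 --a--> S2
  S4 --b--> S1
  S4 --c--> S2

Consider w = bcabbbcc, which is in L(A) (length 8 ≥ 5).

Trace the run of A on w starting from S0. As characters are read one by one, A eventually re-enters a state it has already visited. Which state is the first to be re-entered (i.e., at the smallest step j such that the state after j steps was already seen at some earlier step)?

S0

State sequence: S0 -b-> S0 -c-> S1 -a-> S1 -b-> S3 -b-> S4 -b-> S1 -c-> S2 -c-> S3
First repeat at step 1: S0 was already visited.

The earliest repeat is at step j = 1: A is in S0, which it already visited at step i = 0.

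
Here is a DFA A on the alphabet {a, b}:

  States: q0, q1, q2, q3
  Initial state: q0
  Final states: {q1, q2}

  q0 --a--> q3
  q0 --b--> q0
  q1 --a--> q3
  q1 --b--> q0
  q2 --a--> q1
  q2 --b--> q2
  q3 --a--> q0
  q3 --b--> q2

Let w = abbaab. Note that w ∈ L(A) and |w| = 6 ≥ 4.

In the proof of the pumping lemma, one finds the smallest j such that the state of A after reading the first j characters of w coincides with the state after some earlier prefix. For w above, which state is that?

State sequence: q0 -a-> q3 -b-> q2 -b-> q2 -a-> q1 -a-> q3 -b-> q2
First repeat at step 3: q2 was already visited.

The earliest repeat is at step j = 3: A is in q2, which it already visited at step i = 2.
The DFA has 4 states, so the proof of the pumping lemma guarantees a repeated state among the first 4+1 visited; the segment between the two visits is the pumpable y.

q2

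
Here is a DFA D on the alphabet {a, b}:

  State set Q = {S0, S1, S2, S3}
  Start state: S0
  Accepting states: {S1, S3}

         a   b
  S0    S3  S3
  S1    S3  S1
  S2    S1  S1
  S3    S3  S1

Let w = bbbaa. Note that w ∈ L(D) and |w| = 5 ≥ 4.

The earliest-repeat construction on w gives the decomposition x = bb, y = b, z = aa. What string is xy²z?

xy^2z = bb·b·b·aa = bbbbaa.
Reading y = b takes D from S1 back to S1, so after x·y·y the machine is still in S1, and z then leads to the accepting state S3. Hence bbbbaa ∈ L(D).

bbbbaa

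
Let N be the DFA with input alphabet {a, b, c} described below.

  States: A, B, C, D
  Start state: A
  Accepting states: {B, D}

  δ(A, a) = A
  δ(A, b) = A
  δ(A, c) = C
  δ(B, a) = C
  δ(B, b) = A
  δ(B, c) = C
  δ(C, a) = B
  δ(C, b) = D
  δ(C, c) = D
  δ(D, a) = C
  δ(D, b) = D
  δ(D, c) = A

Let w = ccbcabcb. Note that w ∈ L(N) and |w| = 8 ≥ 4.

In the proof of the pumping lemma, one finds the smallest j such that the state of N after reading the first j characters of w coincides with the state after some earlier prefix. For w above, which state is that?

Run of N on w = c c b c a b c b:
  step 0: A  (start)
  step 1: C  (read c: A→C)
  step 2: D  (read c: C→D)
  step 3: D  (read b: D→D)   ← first repeat (D seen earlier)
  step 4: A  (read c: D→A)
  step 5: A  (read a: A→A)
  step 6: A  (read b: A→A)
  step 7: C  (read c: A→C)
  step 8: D  (read b: C→D)

The earliest repeat is at step j = 3: N is in D, which it already visited at step i = 2.
Since N has 4 states, any run of length ≥ 4 visits 4+1 states, so by pigeonhole some state repeats within the first 4 steps — that repeat gives the pumpable loop.

D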